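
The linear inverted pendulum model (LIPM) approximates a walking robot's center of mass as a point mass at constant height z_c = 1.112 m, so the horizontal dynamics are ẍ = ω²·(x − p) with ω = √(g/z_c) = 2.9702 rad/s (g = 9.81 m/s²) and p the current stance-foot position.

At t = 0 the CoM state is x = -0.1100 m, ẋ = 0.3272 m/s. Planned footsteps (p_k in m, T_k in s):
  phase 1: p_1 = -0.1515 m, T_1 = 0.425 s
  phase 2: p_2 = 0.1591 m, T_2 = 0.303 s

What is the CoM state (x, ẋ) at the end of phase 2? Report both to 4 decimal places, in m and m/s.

phase 1: p=-0.1515, T=0.425, ωT=1.262335, cosh=1.908328, sinh=1.625335; start (x,ẋ)=(-0.110000, 0.327200) → end (x,ẋ)=(0.106744, 0.824749)
phase 2: p=0.1591, T=0.303, ωT=0.899971, cosh=1.433056, sinh=1.026475; start (x,ẋ)=(0.106744, 0.824749) → end (x,ẋ)=(0.369097, 1.022287)

x = 0.3691, ẋ = 1.0223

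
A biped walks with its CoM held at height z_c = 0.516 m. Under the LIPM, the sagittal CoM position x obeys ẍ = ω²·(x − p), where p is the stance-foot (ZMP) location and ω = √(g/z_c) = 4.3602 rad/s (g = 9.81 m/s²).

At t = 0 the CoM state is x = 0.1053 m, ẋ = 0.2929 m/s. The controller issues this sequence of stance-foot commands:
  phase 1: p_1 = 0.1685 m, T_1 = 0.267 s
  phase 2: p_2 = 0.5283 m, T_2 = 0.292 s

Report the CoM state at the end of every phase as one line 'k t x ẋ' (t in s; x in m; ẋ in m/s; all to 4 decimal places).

phase 1: p=0.1685, T=0.267, ωT=1.164173, cosh=1.757727, sinh=1.445547; start (x,ẋ)=(0.105300, 0.292900) → end (x,ẋ)=(0.154517, 0.116497)
phase 2: p=0.5283, T=0.292, ωT=1.273178, cosh=1.926064, sinh=1.646124; start (x,ẋ)=(0.154517, 0.116497) → end (x,ẋ)=(-0.147648, -2.458418)

1 0.2670 0.1545 0.1165
2 0.5590 -0.1476 -2.4584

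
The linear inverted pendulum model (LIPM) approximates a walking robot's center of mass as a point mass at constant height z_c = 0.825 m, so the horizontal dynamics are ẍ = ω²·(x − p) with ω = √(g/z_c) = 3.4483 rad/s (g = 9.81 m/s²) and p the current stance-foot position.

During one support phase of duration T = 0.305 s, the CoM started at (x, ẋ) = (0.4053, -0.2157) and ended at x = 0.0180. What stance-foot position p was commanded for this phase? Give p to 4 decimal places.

p = 0.9147

ωT = 3.4483·0.305 = 1.051732; cosh(ωT) = 1.605968, sinh(ωT) = 1.256636
x(T) = p + (x₀−p)·cosh(ωT) + (ẋ₀/ω)·sinh(ωT) ⇒ p·(1 − cosh) = x(T) − x₀·cosh − (ẋ₀/ω)·sinh
numerator   = 0.0180 − (0.4053)·1.605968 − (-0.2157/3.4483)·1.256636 = -0.554293
denominator = 1 − 1.605968 = -0.605968
p = -0.554293 / -0.605968 = 0.9147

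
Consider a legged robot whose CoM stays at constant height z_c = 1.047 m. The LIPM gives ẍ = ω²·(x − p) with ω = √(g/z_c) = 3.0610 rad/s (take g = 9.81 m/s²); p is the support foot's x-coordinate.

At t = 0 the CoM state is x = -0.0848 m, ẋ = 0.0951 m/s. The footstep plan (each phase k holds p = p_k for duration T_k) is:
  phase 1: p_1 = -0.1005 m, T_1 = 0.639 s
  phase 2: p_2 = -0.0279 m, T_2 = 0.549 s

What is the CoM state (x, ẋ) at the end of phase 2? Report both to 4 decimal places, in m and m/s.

phase 1: p=-0.1005, T=0.639, ωT=1.955979, cosh=3.606132, sinh=3.464706; start (x,ẋ)=(-0.084800, 0.095100) → end (x,ẋ)=(0.063759, 0.509449)
phase 2: p=-0.0279, T=0.549, ωT=1.680489, cosh=2.777232, sinh=2.590949; start (x,ẋ)=(0.063759, 0.509449) → end (x,ẋ)=(0.657875, 2.141793)

x = 0.6579, ẋ = 2.1418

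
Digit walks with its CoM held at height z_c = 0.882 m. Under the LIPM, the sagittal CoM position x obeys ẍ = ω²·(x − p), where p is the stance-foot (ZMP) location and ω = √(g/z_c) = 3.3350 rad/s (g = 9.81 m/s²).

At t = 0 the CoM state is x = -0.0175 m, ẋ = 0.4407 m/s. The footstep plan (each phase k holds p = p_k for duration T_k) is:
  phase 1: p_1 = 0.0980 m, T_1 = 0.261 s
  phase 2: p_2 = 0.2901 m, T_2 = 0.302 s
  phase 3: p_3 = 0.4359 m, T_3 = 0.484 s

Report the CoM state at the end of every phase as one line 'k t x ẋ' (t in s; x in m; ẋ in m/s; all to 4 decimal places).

phase 1: p=0.0980, T=0.261, ωT=0.870435, cosh=1.403359, sinh=0.984590; start (x,ẋ)=(-0.017500, 0.440700) → end (x,ẋ)=(0.066020, 0.239204)
phase 2: p=0.2901, T=0.302, ωT=1.007170, cosh=1.551547, sinh=1.186295; start (x,ẋ)=(0.066020, 0.239204) → end (x,ẋ)=(0.027516, -0.515392)
phase 3: p=0.4359, T=0.484, ωT=1.614140, cosh=2.611314, sinh=2.412252; start (x,ẋ)=(0.027516, -0.515392) → end (x,ẋ)=(-1.003309, -4.631242)

1 0.2610 0.0660 0.2392
2 0.5630 0.0275 -0.5154
3 1.0470 -1.0033 -4.6312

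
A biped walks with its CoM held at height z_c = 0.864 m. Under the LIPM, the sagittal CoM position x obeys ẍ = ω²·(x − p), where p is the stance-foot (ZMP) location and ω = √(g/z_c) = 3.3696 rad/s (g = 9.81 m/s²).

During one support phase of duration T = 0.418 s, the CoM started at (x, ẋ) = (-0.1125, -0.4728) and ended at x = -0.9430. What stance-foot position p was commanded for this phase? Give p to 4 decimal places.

ωT = 3.3696·0.418 = 1.408493; cosh(ωT) = 2.167149, sinh(ωT) = 1.922638
x(T) = p + (x₀−p)·cosh(ωT) + (ẋ₀/ω)·sinh(ωT) ⇒ p·(1 − cosh) = x(T) − x₀·cosh − (ẋ₀/ω)·sinh
numerator   = -0.9430 − (-0.1125)·2.167149 − (-0.4728/3.3696)·1.922638 = -0.429424
denominator = 1 − 2.167149 = -1.167149
p = -0.429424 / -1.167149 = 0.3679

p = 0.3679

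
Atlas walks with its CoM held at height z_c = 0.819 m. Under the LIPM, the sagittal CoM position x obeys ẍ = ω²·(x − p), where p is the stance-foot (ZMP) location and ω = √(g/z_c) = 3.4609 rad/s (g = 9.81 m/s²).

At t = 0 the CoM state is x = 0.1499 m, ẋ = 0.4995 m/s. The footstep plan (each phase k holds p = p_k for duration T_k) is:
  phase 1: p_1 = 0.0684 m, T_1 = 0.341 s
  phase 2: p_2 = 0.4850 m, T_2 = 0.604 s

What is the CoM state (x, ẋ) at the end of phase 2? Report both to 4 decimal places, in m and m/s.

x = 1.7459, ẋ = 4.5502

phase 1: p=0.0684, T=0.341, ωT=1.180167, cosh=1.781072, sinh=1.473845; start (x,ẋ)=(0.149900, 0.499500) → end (x,ẋ)=(0.426272, 1.305363)
phase 2: p=0.4850, T=0.604, ωT=2.090384, cosh=4.105828, sinh=3.982189; start (x,ẋ)=(0.426272, 1.305363) → end (x,ẋ)=(1.745855, 4.550218)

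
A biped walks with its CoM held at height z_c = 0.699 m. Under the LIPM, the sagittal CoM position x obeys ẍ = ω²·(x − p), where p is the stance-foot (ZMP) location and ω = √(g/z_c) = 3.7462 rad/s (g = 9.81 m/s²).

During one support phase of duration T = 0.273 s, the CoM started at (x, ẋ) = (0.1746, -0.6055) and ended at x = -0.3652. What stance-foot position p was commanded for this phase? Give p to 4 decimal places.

p = 0.7782

ωT = 3.7462·0.273 = 1.022713; cosh(ωT) = 1.570173, sinh(ωT) = 1.210555
x(T) = p + (x₀−p)·cosh(ωT) + (ẋ₀/ω)·sinh(ωT) ⇒ p·(1 − cosh) = x(T) − x₀·cosh − (ẋ₀/ω)·sinh
numerator   = -0.3652 − (0.1746)·1.570173 − (-0.6055/3.7462)·1.210555 = -0.443690
denominator = 1 − 1.570173 = -0.570173
p = -0.443690 / -0.570173 = 0.7782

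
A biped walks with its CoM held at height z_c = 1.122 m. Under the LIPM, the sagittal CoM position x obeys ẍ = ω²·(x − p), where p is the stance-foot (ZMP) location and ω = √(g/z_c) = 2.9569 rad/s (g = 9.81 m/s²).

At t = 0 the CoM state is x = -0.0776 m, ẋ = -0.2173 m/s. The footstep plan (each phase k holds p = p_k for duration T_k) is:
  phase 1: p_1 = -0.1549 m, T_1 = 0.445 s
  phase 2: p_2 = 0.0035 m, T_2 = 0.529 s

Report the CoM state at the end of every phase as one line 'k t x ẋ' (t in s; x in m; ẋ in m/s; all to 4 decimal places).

phase 1: p=-0.1549, T=0.445, ωT=1.315821, cosh=1.998031, sinh=1.729777; start (x,ẋ)=(-0.077600, -0.217300) → end (x,ẋ)=(-0.127572, -0.038800)
phase 2: p=0.0035, T=0.529, ωT=1.564200, cosh=2.494053, sinh=2.284798; start (x,ẋ)=(-0.127572, -0.038800) → end (x,ẋ)=(-0.353381, -0.982281)

1 0.4450 -0.1276 -0.0388
2 0.9740 -0.3534 -0.9823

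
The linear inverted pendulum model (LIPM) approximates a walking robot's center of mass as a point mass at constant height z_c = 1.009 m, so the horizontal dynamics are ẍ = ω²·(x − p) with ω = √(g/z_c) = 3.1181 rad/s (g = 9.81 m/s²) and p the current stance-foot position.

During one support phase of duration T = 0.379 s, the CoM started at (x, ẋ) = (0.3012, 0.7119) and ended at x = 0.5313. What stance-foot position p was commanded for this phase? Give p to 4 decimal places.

ωT = 3.1181·0.379 = 1.181760; cosh(ωT) = 1.783423, sinh(ωT) = 1.476684
x(T) = p + (x₀−p)·cosh(ωT) + (ẋ₀/ω)·sinh(ωT) ⇒ p·(1 − cosh) = x(T) − x₀·cosh − (ẋ₀/ω)·sinh
numerator   = 0.5313 − (0.3012)·1.783423 − (0.7119/3.1181)·1.476684 = -0.343012
denominator = 1 − 1.783423 = -0.783423
p = -0.343012 / -0.783423 = 0.4378

p = 0.4378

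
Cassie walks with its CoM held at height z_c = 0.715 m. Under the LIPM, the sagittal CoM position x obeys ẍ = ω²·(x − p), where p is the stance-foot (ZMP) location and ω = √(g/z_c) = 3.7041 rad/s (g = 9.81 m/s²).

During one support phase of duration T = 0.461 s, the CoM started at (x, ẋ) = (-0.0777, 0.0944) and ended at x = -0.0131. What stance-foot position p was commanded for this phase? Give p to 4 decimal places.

p = -0.0759

ωT = 3.7041·0.461 = 1.707590; cosh(ωT) = 2.848478, sinh(ωT) = 2.667176
x(T) = p + (x₀−p)·cosh(ωT) + (ẋ₀/ω)·sinh(ωT) ⇒ p·(1 − cosh) = x(T) − x₀·cosh − (ẋ₀/ω)·sinh
numerator   = -0.0131 − (-0.0777)·2.848478 − (0.0944/3.7041)·2.667176 = 0.140253
denominator = 1 − 2.848478 = -1.848478
p = 0.140253 / -1.848478 = -0.0759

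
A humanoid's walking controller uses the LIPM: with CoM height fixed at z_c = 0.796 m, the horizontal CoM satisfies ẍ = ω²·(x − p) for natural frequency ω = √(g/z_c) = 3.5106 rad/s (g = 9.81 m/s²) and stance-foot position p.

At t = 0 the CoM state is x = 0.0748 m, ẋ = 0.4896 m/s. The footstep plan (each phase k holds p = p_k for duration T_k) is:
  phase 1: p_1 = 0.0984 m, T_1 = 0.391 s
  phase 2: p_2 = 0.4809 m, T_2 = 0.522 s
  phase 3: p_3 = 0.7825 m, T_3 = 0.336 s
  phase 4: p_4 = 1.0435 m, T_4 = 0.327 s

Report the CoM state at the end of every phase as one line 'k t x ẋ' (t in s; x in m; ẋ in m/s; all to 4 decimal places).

phase 1: p=0.0984, T=0.391, ωT=1.372645, cosh=2.099604, sinh=1.846168; start (x,ẋ)=(0.074800, 0.489600) → end (x,ẋ)=(0.306322, 0.875011)
phase 2: p=0.4809, T=0.522, ωT=1.832533, cosh=3.204853, sinh=3.044845; start (x,ẋ)=(0.306322, 0.875011) → end (x,ẋ)=(0.680326, 0.938177)
phase 3: p=0.7825, T=0.336, ωT=1.179562, cosh=1.780181, sinh=1.472767; start (x,ẋ)=(0.680326, 0.938177) → end (x,ẋ)=(0.994195, 1.141853)
phase 4: p=1.0435, T=0.327, ωT=1.147966, cosh=1.734529, sinh=1.417247; start (x,ẋ)=(0.994195, 1.141853) → end (x,ẋ)=(1.418952, 1.735267)

1 0.3910 0.3063 0.8750
2 0.9130 0.6803 0.9382
3 1.2490 0.9942 1.1419
4 1.5760 1.4190 1.7353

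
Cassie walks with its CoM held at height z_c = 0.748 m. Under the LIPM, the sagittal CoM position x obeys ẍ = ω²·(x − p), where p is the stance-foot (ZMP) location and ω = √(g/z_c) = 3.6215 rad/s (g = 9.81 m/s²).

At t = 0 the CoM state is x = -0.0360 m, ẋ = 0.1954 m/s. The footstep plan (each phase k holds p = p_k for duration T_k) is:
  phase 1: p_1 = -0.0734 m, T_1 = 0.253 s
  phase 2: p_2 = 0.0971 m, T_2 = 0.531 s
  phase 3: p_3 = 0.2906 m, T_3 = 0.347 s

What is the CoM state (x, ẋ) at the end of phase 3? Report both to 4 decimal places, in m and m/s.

phase 1: p=-0.0734, T=0.253, ωT=0.916240, cosh=1.449946, sinh=1.049926; start (x,ẋ)=(-0.036000, 0.195400) → end (x,ẋ)=(0.037477, 0.425526)
phase 2: p=0.0971, T=0.531, ωT=1.923017, cosh=3.493865, sinh=3.347700; start (x,ẋ)=(0.037477, 0.425526) → end (x,ẋ)=(0.282141, 0.763882)
phase 3: p=0.2906, T=0.347, ωT=1.256660, cosh=1.899135, sinh=1.614533; start (x,ẋ)=(0.282141, 0.763882) → end (x,ẋ)=(0.615087, 1.401253)

x = 0.6151, ẋ = 1.4013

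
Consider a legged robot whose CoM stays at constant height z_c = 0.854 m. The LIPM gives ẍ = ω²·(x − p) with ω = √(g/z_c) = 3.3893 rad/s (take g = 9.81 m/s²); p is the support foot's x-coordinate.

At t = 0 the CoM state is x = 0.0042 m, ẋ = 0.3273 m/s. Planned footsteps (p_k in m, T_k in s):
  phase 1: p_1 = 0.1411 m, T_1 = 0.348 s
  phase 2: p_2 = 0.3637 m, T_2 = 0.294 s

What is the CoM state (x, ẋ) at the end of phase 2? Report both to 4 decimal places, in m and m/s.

phase 1: p=0.1411, T=0.348, ωT=1.179476, cosh=1.780055, sinh=1.472615; start (x,ẋ)=(0.004200, 0.327300) → end (x,ẋ)=(0.039619, -0.100674)
phase 2: p=0.3637, T=0.294, ωT=0.996454, cosh=1.538923, sinh=1.169737; start (x,ẋ)=(0.039619, -0.100674) → end (x,ẋ)=(-0.169781, -1.439779)

x = -0.1698, ẋ = -1.4398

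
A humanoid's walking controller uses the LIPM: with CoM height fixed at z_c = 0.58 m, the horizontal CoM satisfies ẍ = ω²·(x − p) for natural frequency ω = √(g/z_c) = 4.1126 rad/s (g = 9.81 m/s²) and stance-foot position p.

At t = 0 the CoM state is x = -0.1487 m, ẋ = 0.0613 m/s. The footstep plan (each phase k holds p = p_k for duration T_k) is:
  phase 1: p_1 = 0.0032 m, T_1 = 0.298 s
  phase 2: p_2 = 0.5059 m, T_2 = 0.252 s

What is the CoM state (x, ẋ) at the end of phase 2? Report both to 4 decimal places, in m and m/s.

phase 1: p=0.0032, T=0.298, ωT=1.225555, cosh=1.849825, sinh=1.556230; start (x,ẋ)=(-0.148700, 0.061300) → end (x,ẋ)=(-0.254592, -0.858789)
phase 2: p=0.5059, T=0.252, ωT=1.036375, cosh=1.586859, sinh=1.232121; start (x,ẋ)=(-0.254592, -0.858789) → end (x,ẋ)=(-0.958184, -5.216359)

x = -0.9582, ẋ = -5.2164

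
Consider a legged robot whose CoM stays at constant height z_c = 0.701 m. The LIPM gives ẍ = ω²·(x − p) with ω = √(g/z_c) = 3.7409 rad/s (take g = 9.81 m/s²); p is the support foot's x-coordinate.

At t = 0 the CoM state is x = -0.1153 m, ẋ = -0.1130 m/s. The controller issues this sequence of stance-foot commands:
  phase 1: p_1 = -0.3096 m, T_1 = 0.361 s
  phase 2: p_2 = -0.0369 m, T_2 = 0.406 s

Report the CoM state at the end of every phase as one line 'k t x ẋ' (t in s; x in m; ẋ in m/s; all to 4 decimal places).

phase 1: p=-0.3096, T=0.361, ωT=1.350465, cosh=2.059170, sinh=1.800050; start (x,ẋ)=(-0.115300, -0.113000) → end (x,ẋ)=(0.036123, 1.075692)
phase 2: p=-0.0369, T=0.406, ωT=1.518805, cosh=2.392870, sinh=2.173897; start (x,ẋ)=(0.036123, 1.075692) → end (x,ẋ)=(0.762937, 3.167841)

1 0.3610 0.0361 1.0757
2 0.7670 0.7629 3.1678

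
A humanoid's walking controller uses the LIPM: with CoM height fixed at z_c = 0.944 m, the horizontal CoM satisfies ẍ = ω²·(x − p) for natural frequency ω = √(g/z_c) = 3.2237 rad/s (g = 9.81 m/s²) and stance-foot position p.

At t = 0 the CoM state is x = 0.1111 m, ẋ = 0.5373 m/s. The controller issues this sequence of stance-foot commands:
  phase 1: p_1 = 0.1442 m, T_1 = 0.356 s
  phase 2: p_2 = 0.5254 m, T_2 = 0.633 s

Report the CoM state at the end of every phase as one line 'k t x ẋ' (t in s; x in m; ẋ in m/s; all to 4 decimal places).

phase 1: p=0.1442, T=0.356, ωT=1.147637, cosh=1.734063, sinh=1.416677; start (x,ẋ)=(0.111100, 0.537300) → end (x,ẋ)=(0.322923, 0.780546)
phase 2: p=0.5254, T=0.633, ωT=2.040602, cosh=3.912596, sinh=3.782645; start (x,ẋ)=(0.322923, 0.780546) → end (x,ẋ)=(0.649070, 0.584930)

1 0.3560 0.3229 0.7805
2 0.9890 0.6491 0.5849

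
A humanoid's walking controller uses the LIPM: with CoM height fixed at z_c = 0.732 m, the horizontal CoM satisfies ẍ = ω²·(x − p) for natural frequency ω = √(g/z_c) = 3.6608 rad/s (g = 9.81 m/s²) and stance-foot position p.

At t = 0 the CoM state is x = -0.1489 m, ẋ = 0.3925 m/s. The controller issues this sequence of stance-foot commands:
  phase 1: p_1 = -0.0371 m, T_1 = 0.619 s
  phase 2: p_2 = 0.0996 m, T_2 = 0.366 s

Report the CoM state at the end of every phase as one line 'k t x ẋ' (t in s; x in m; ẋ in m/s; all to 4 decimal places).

1 0.6190 -0.0706 -0.0393
2 0.9850 -0.2666 -1.1879

phase 1: p=-0.0371, T=0.619, ωT=2.266035, cosh=4.872411, sinh=4.768689; start (x,ẋ)=(-0.148900, 0.392500) → end (x,ẋ)=(-0.070551, -0.039295)
phase 2: p=0.0996, T=0.366, ωT=1.339853, cosh=2.040183, sinh=1.778299; start (x,ẋ)=(-0.070551, -0.039295) → end (x,ẋ)=(-0.266628, -1.187852)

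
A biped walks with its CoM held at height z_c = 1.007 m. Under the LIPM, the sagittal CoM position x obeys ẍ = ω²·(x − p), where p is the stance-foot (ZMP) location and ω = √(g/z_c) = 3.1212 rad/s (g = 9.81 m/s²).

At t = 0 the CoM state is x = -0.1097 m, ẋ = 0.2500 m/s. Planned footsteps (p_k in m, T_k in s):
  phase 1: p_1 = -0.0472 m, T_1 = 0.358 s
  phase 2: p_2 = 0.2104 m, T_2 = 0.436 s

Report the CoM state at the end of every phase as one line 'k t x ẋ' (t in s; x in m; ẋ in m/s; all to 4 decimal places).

1 0.3580 -0.0436 0.1567
2 0.7940 -0.2260 -1.1185

phase 1: p=-0.0472, T=0.358, ωT=1.117390, cosh=1.691998, sinh=1.364866; start (x,ẋ)=(-0.109700, 0.250000) → end (x,ẋ)=(-0.043628, 0.156748)
phase 2: p=0.2104, T=0.436, ωT=1.360843, cosh=2.077962, sinh=1.821518; start (x,ẋ)=(-0.043628, 0.156748) → end (x,ẋ)=(-0.225982, -1.118512)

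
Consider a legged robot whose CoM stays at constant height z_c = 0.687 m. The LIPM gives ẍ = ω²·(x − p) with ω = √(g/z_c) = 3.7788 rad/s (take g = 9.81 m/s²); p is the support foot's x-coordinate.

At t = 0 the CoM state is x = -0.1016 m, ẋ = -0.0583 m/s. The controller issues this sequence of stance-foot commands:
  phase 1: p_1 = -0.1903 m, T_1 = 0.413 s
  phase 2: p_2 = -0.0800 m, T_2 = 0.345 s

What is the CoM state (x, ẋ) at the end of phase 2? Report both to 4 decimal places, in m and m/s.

phase 1: p=-0.1903, T=0.413, ωT=1.560644, cosh=2.485945, sinh=2.275944; start (x,ẋ)=(-0.101600, -0.058300) → end (x,ẋ)=(-0.004910, 0.617919)
phase 2: p=-0.0800, T=0.345, ωT=1.303686, cosh=1.977188, sinh=1.705659; start (x,ẋ)=(-0.004910, 0.617919) → end (x,ẋ)=(0.347380, 1.705721)

x = 0.3474, ẋ = 1.7057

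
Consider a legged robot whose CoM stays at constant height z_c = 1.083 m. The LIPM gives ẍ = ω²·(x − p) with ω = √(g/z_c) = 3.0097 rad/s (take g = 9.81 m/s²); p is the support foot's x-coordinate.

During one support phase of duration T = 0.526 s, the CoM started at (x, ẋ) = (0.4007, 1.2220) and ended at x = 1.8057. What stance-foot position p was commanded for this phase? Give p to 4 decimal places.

ωT = 3.0097·0.526 = 1.583102; cosh(ωT) = 2.537689, sinh(ωT) = 2.332352
x(T) = p + (x₀−p)·cosh(ωT) + (ẋ₀/ω)·sinh(ωT) ⇒ p·(1 − cosh) = x(T) − x₀·cosh − (ẋ₀/ω)·sinh
numerator   = 1.8057 − (0.4007)·2.537689 − (1.2220/3.0097)·2.332352 = -0.158134
denominator = 1 − 2.537689 = -1.537689
p = -0.158134 / -1.537689 = 0.1028

p = 0.1028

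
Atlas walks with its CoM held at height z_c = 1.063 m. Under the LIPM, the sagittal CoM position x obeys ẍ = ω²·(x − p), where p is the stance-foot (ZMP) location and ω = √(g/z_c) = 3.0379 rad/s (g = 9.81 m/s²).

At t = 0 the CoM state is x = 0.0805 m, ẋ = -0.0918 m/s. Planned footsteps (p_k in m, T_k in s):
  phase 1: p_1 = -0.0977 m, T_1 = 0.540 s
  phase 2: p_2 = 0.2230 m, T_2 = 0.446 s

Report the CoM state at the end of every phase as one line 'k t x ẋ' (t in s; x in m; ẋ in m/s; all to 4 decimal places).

1 0.5400 0.3041 1.0979
2 0.9860 1.0445 2.7154

phase 1: p=-0.0977, T=0.540, ωT=1.640466, cosh=2.675731, sinh=2.481841; start (x,ẋ)=(0.080500, -0.091800) → end (x,ẋ)=(0.304118, 1.097922)
phase 2: p=0.2230, T=0.446, ωT=1.354903, cosh=2.067179, sinh=1.809207; start (x,ẋ)=(0.304118, 1.097922) → end (x,ẋ)=(1.044549, 2.715444)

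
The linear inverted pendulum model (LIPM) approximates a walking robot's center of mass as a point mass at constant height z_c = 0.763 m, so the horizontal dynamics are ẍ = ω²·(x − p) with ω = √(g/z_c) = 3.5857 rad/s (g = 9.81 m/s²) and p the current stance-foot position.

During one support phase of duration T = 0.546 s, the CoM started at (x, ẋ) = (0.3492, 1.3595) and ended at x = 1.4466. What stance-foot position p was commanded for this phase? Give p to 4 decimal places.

ωT = 3.5857·0.546 = 1.957792; cosh(ωT) = 3.612420, sinh(ωT) = 3.471250
x(T) = p + (x₀−p)·cosh(ωT) + (ẋ₀/ω)·sinh(ωT) ⇒ p·(1 − cosh) = x(T) − x₀·cosh − (ẋ₀/ω)·sinh
numerator   = 1.4466 − (0.3492)·3.612420 − (1.3595/3.5857)·3.471250 = -1.130964
denominator = 1 − 3.612420 = -2.612420
p = -1.130964 / -2.612420 = 0.4329

p = 0.4329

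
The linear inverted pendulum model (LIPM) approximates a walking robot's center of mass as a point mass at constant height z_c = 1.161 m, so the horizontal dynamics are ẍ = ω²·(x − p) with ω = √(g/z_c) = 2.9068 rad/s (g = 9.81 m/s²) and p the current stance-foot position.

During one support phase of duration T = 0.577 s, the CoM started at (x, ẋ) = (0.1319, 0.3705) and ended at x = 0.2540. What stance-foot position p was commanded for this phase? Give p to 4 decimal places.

p = 0.2489

ωT = 2.9068·0.577 = 1.677224; cosh(ωT) = 2.768786, sinh(ωT) = 2.581894
x(T) = p + (x₀−p)·cosh(ωT) + (ẋ₀/ω)·sinh(ωT) ⇒ p·(1 − cosh) = x(T) − x₀·cosh − (ẋ₀/ω)·sinh
numerator   = 0.2540 − (0.1319)·2.768786 − (0.3705/2.9068)·2.581894 = -0.440290
denominator = 1 − 2.768786 = -1.768786
p = -0.440290 / -1.768786 = 0.2489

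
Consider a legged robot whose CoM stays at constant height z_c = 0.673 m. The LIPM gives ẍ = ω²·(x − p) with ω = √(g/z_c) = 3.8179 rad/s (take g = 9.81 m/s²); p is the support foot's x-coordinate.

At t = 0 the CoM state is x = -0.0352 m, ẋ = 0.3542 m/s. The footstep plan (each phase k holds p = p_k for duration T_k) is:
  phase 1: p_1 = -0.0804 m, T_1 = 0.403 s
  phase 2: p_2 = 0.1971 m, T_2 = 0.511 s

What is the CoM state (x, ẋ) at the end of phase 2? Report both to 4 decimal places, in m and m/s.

x = 1.4613, ẋ = 4.9827

phase 1: p=-0.0804, T=0.403, ωT=1.538614, cosh=2.436403, sinh=2.221725; start (x,ẋ)=(-0.035200, 0.354200) → end (x,ẋ)=(0.235843, 1.246375)
phase 2: p=0.1971, T=0.511, ωT=1.950947, cosh=3.588743, sinh=3.446603; start (x,ẋ)=(0.235843, 1.246375) → end (x,ẋ)=(1.461301, 4.982726)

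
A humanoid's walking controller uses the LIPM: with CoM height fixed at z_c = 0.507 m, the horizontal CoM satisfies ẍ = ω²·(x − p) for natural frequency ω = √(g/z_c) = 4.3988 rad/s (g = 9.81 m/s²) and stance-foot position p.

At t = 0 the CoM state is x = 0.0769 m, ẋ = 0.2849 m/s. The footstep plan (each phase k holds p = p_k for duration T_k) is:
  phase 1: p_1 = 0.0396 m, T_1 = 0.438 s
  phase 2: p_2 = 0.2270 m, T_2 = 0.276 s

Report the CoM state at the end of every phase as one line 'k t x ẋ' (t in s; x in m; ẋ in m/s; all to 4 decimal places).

1 0.4380 0.3880 1.5503
2 0.7140 1.0630 3.9276

phase 1: p=0.0396, T=0.438, ωT=1.926674, cosh=3.506134, sinh=3.360502; start (x,ẋ)=(0.076900, 0.284900) → end (x,ẋ)=(0.388031, 1.550273)
phase 2: p=0.2270, T=0.276, ωT=1.214069, cosh=1.832072, sinh=1.535085; start (x,ẋ)=(0.388031, 1.550273) → end (x,ẋ)=(1.063031, 3.927576)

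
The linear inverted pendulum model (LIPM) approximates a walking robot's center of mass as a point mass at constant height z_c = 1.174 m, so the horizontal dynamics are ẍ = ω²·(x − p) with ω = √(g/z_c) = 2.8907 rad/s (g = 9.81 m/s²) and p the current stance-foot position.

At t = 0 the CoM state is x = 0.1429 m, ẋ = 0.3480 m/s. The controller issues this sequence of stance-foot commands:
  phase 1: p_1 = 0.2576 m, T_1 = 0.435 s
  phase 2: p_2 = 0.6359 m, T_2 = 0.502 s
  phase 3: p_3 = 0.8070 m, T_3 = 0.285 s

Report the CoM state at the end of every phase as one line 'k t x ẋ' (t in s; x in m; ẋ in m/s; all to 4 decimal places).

phase 1: p=0.2576, T=0.435, ωT=1.257454, cosh=1.900418, sinh=1.616041; start (x,ẋ)=(0.142900, 0.348000) → end (x,ẋ)=(0.234171, 0.125526)
phase 2: p=0.6359, T=0.502, ωT=1.451131, cosh=2.251123, sinh=2.016818; start (x,ẋ)=(0.234171, 0.125526) → end (x,ẋ)=(-0.180863, -2.059513)
phase 3: p=0.8070, T=0.285, ωT=0.823849, cosh=1.358998, sinh=0.920259; start (x,ẋ)=(-0.180863, -2.059513) → end (x,ẋ)=(-1.191154, -5.426781)

1 0.4350 0.2342 0.1255
2 0.9370 -0.1809 -2.0595
3 1.2220 -1.1912 -5.4268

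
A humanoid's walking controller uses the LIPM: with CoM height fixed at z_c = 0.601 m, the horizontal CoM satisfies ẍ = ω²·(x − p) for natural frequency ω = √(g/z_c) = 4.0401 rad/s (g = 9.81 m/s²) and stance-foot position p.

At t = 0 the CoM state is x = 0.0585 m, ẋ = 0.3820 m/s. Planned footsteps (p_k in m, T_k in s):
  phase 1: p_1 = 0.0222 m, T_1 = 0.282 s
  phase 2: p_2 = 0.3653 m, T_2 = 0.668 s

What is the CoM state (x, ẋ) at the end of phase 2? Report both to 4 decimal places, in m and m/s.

x = 0.8418, ẋ = 2.0234

phase 1: p=0.0222, T=0.282, ωT=1.139308, cosh=1.722323, sinh=1.402283; start (x,ẋ)=(0.058500, 0.382000) → end (x,ẋ)=(0.217309, 0.863580)
phase 2: p=0.3653, T=0.668, ωT=2.698787, cosh=7.464489, sinh=7.397202; start (x,ẋ)=(0.217309, 0.863580) → end (x,ẋ)=(0.841792, 2.023413)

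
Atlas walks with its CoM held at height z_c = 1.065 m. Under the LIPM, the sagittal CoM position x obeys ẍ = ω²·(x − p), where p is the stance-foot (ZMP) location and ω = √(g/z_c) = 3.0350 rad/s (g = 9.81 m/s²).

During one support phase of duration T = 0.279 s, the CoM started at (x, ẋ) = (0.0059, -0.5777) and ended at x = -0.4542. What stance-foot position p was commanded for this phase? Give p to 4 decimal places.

p = 0.7391

ωT = 3.0350·0.279 = 0.846765; cosh(ωT) = 1.380445, sinh(ωT) = 0.951645
x(T) = p + (x₀−p)·cosh(ωT) + (ẋ₀/ω)·sinh(ωT) ⇒ p·(1 − cosh) = x(T) − x₀·cosh − (ẋ₀/ω)·sinh
numerator   = -0.4542 − (0.0059)·1.380445 − (-0.5777/3.0350)·0.951645 = -0.281203
denominator = 1 − 1.380445 = -0.380445
p = -0.281203 / -0.380445 = 0.7391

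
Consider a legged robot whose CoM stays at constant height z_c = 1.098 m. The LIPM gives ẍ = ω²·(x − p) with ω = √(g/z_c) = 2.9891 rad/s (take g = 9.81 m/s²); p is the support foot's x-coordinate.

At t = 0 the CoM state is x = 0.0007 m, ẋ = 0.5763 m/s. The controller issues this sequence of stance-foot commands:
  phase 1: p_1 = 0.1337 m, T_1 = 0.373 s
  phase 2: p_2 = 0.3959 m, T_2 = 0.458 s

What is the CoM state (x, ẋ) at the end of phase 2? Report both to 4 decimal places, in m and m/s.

phase 1: p=0.1337, T=0.373, ωT=1.114934, cosh=1.688652, sinh=1.360716; start (x,ẋ)=(0.000700, 0.576300) → end (x,ẋ)=(0.171456, 0.432217)
phase 2: p=0.3959, T=0.458, ωT=1.369008, cosh=2.092904, sinh=1.838544; start (x,ẋ)=(0.171456, 0.432217) → end (x,ẋ)=(0.192010, -0.328864)

x = 0.1920, ẋ = -0.3289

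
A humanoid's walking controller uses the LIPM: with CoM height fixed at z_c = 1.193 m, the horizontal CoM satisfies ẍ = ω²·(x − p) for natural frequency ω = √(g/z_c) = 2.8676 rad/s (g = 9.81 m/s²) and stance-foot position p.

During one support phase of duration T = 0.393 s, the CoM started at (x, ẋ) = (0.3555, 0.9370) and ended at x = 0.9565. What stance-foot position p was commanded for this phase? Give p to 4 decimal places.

ωT = 2.8676·0.393 = 1.126967; cosh(ωT) = 1.705148, sinh(ωT) = 1.381133
x(T) = p + (x₀−p)·cosh(ωT) + (ẋ₀/ω)·sinh(ωT) ⇒ p·(1 − cosh) = x(T) − x₀·cosh − (ẋ₀/ω)·sinh
numerator   = 0.9565 − (0.3555)·1.705148 − (0.9370/2.8676)·1.381133 = -0.100971
denominator = 1 − 1.705148 = -0.705148
p = -0.100971 / -0.705148 = 0.1432

p = 0.1432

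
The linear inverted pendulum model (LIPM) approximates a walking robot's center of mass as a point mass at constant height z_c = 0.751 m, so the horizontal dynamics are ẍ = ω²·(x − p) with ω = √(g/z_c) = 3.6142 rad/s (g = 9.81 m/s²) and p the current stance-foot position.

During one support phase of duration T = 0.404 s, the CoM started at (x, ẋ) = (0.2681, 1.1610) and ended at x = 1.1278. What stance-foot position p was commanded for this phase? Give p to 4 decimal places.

ωT = 3.6142·0.404 = 1.460137; cosh(ωT) = 2.269377, sinh(ωT) = 2.037172
x(T) = p + (x₀−p)·cosh(ωT) + (ẋ₀/ω)·sinh(ωT) ⇒ p·(1 − cosh) = x(T) − x₀·cosh − (ẋ₀/ω)·sinh
numerator   = 1.1278 − (0.2681)·2.269377 − (1.1610/3.6142)·2.037172 = -0.135027
denominator = 1 − 2.269377 = -1.269377
p = -0.135027 / -1.269377 = 0.1064

p = 0.1064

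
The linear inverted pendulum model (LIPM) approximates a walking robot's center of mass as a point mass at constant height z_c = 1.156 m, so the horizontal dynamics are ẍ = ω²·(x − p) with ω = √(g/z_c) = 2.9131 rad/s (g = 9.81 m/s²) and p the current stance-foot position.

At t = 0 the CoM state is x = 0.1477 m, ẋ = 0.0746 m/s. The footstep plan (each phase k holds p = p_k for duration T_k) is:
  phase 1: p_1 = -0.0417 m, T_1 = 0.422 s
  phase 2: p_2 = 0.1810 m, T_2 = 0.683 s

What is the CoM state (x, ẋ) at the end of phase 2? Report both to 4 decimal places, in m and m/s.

x = 2.0426, ẋ = 5.4927

phase 1: p=-0.0417, T=0.422, ωT=1.229328, cosh=1.855710, sinh=1.563221; start (x,ẋ)=(0.147700, 0.074600) → end (x,ẋ)=(0.349803, 1.000930)
phase 2: p=0.1810, T=0.683, ωT=1.989647, cosh=3.724849, sinh=3.588105; start (x,ẋ)=(0.349803, 1.000930) → end (x,ẋ)=(2.042625, 5.492729)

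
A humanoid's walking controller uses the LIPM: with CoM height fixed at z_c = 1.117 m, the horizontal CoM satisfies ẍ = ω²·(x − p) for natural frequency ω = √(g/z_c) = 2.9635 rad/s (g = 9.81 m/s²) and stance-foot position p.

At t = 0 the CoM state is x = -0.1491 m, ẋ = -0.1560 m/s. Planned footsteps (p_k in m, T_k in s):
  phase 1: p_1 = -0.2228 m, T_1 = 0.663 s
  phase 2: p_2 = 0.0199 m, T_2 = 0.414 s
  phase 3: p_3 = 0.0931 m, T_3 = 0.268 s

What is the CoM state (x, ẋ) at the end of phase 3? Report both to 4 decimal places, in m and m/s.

phase 1: p=-0.2228, T=0.663, ωT=1.964800, cosh=3.636837, sinh=3.496653; start (x,ẋ)=(-0.149100, -0.156000) → end (x,ẋ)=(-0.138831, 0.196357)
phase 2: p=0.0199, T=0.414, ωT=1.226889, cosh=1.851903, sinh=1.558700; start (x,ẋ)=(-0.138831, 0.196357) → end (x,ẋ)=(-0.170776, -0.369575)
phase 3: p=0.0931, T=0.268, ωT=0.794218, cosh=1.332322, sinh=0.880388; start (x,ẋ)=(-0.170776, -0.369575) → end (x,ẋ)=(-0.368260, -1.180854)

x = -0.3683, ẋ = -1.1809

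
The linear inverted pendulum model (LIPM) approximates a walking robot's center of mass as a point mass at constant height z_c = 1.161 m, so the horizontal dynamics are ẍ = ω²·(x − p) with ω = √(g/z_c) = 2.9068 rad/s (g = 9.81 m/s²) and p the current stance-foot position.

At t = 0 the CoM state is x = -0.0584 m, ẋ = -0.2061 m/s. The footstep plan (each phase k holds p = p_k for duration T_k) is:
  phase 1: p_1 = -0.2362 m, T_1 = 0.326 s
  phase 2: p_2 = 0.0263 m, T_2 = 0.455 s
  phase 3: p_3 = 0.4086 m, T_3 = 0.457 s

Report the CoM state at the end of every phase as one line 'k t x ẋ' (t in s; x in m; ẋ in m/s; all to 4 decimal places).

phase 1: p=-0.2362, T=0.326, ωT=0.947617, cosh=1.483609, sinh=1.095945; start (x,ẋ)=(-0.058400, -0.206100) → end (x,ẋ)=(-0.050120, 0.260645)
phase 2: p=0.0263, T=0.455, ωT=1.322594, cosh=2.009794, sinh=1.743351; start (x,ẋ)=(-0.050120, 0.260645) → end (x,ẋ)=(0.029033, 0.136579)
phase 3: p=0.4086, T=0.457, ωT=1.328408, cosh=2.019963, sinh=1.755064; start (x,ẋ)=(0.029033, 0.136579) → end (x,ẋ)=(-0.275647, -1.660520)

1 0.3260 -0.0501 0.2606
2 0.7810 0.0290 0.1366
3 1.2380 -0.2756 -1.6605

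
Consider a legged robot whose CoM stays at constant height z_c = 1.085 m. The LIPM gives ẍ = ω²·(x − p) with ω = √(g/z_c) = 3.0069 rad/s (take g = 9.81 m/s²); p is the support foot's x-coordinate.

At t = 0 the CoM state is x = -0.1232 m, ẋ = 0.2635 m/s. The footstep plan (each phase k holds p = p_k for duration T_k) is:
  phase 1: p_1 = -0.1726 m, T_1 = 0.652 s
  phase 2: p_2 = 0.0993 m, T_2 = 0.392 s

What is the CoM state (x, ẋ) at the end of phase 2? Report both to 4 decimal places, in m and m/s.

x = 1.1965, ẋ = 3.5557

phase 1: p=-0.1726, T=0.652, ωT=1.960499, cosh=3.621829, sinh=3.481040; start (x,ẋ)=(-0.123200, 0.263500) → end (x,ẋ)=(0.311368, 1.471429)
phase 2: p=0.0993, T=0.392, ωT=1.178705, cosh=1.778919, sinh=1.471242; start (x,ẋ)=(0.311368, 1.471429) → end (x,ẋ)=(1.196506, 3.555717)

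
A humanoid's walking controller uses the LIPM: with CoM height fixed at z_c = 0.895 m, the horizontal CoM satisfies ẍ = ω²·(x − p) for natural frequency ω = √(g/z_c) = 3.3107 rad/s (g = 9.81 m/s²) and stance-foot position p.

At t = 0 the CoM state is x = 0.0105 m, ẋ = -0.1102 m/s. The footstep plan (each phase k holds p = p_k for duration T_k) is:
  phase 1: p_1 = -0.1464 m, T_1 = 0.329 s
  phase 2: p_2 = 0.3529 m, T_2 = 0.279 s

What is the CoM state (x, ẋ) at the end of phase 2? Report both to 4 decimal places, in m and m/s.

x = 0.1004, ẋ = -0.2639

phase 1: p=-0.1464, T=0.329, ωT=1.089220, cosh=1.654217, sinh=1.317739; start (x,ẋ)=(0.010500, -0.110200) → end (x,ẋ)=(0.069284, 0.502203)
phase 2: p=0.3529, T=0.279, ωT=0.923685, cosh=1.457804, sinh=1.060751; start (x,ẋ)=(0.069284, 0.502203) → end (x,ẋ)=(0.100350, -0.263896)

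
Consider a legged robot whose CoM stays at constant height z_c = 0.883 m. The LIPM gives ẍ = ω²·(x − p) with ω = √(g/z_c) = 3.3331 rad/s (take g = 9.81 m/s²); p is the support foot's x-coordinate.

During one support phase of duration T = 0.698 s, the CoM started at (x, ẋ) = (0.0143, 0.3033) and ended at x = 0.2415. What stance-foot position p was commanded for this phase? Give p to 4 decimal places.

p = 0.0705

ωT = 3.3331·0.698 = 2.326504; cosh(ωT) = 5.169854, sinh(ωT) = 5.072217
x(T) = p + (x₀−p)·cosh(ωT) + (ẋ₀/ω)·sinh(ωT) ⇒ p·(1 − cosh) = x(T) − x₀·cosh − (ẋ₀/ω)·sinh
numerator   = 0.2415 − (0.0143)·5.169854 − (0.3033/3.3331)·5.072217 = -0.293982
denominator = 1 − 5.169854 = -4.169854
p = -0.293982 / -4.169854 = 0.0705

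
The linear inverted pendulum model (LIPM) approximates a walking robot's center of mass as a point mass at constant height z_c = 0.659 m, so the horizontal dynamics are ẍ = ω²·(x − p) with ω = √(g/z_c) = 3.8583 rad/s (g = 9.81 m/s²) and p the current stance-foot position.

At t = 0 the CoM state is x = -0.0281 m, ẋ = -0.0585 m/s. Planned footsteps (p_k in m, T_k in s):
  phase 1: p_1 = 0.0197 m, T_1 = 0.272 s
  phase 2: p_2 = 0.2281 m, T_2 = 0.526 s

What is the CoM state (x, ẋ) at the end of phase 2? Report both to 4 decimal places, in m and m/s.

phase 1: p=0.0197, T=0.272, ωT=1.049458, cosh=1.603115, sinh=1.252987; start (x,ẋ)=(-0.028100, -0.058500) → end (x,ẋ)=(-0.075927, -0.324867)
phase 2: p=0.2281, T=0.526, ωT=2.029466, cosh=3.870713, sinh=3.739307; start (x,ẋ)=(-0.075927, -0.324867) → end (x,ẋ)=(-1.263548, -5.643772)

x = -1.2635, ẋ = -5.6438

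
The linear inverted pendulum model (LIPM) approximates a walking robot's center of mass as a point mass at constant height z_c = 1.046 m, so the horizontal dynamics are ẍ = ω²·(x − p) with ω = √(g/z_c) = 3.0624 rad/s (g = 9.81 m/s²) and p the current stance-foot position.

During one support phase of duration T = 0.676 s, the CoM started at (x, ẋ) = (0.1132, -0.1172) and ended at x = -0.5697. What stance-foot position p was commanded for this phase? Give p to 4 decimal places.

ωT = 3.0624·0.676 = 2.070182; cosh(ωT) = 4.026216, sinh(ωT) = 3.900053
x(T) = p + (x₀−p)·cosh(ωT) + (ẋ₀/ω)·sinh(ωT) ⇒ p·(1 − cosh) = x(T) − x₀·cosh − (ẋ₀/ω)·sinh
numerator   = -0.5697 − (0.1132)·4.026216 − (-0.1172/3.0624)·3.900053 = -0.876210
denominator = 1 − 4.026216 = -3.026216
p = -0.876210 / -3.026216 = 0.2895

p = 0.2895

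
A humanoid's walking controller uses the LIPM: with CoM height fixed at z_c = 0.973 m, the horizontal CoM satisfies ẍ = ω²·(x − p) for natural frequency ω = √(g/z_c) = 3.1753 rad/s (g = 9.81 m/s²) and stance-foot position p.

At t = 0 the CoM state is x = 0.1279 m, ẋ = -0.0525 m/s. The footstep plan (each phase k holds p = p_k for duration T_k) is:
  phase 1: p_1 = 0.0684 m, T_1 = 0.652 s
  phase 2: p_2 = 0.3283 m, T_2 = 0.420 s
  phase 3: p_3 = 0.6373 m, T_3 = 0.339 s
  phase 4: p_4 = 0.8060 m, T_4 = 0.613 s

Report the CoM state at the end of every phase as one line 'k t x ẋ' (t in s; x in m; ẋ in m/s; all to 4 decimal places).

phase 1: p=0.0684, T=0.652, ωT=2.070296, cosh=4.026657, sinh=3.900509; start (x,ẋ)=(0.127900, -0.052500) → end (x,ẋ)=(0.243496, 0.525525)
phase 2: p=0.3283, T=0.420, ωT=1.333626, cosh=2.029149, sinh=1.765629; start (x,ẋ)=(0.243496, 0.525525) → end (x,ẋ)=(0.448438, 0.590921)
phase 3: p=0.6373, T=0.339, ωT=1.076427, cosh=1.637494, sinh=1.296682; start (x,ẋ)=(0.448438, 0.590921) → end (x,ẋ)=(0.569351, 0.190017)
phase 4: p=0.8060, T=0.613, ωT=1.946459, cosh=3.573311, sinh=3.430532; start (x,ẋ)=(0.569351, 0.190017) → end (x,ẋ)=(0.165672, -1.898816)

1 0.6520 0.2435 0.5255
2 1.0720 0.4484 0.5909
3 1.4110 0.5694 0.1900
4 2.0240 0.1657 -1.8988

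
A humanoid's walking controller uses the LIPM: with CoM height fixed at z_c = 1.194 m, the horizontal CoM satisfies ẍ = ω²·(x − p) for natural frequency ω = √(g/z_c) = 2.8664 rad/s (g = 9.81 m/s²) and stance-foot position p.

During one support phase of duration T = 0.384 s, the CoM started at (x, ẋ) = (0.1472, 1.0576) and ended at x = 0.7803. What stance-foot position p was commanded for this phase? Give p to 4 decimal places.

ωT = 2.8664·0.384 = 1.100698; cosh(ωT) = 1.669451, sinh(ωT) = 1.336812
x(T) = p + (x₀−p)·cosh(ωT) + (ẋ₀/ω)·sinh(ωT) ⇒ p·(1 − cosh) = x(T) − x₀·cosh − (ẋ₀/ω)·sinh
numerator   = 0.7803 − (0.1472)·1.669451 − (1.0576/2.8664)·1.336812 = 0.041321
denominator = 1 − 1.669451 = -0.669451
p = 0.041321 / -0.669451 = -0.0617

p = -0.0617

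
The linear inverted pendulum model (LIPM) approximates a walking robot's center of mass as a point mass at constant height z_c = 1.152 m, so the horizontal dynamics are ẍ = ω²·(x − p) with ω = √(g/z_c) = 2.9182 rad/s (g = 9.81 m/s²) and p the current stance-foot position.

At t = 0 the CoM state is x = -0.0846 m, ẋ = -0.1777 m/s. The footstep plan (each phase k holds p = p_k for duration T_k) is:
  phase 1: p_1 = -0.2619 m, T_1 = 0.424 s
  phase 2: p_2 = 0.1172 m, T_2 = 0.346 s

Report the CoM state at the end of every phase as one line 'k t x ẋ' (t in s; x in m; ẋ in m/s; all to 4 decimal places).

1 0.4240 -0.0268 0.4845
2 0.7700 0.0910 0.2532

phase 1: p=-0.2619, T=0.424, ωT=1.237317, cosh=1.868258, sinh=1.578096; start (x,ẋ)=(-0.084600, -0.177700) → end (x,ẋ)=(-0.026754, 0.484513)
phase 2: p=0.1172, T=0.346, ωT=1.009697, cosh=1.554550, sinh=1.190220; start (x,ẋ)=(-0.026754, 0.484513) → end (x,ẋ)=(0.091030, 0.253203)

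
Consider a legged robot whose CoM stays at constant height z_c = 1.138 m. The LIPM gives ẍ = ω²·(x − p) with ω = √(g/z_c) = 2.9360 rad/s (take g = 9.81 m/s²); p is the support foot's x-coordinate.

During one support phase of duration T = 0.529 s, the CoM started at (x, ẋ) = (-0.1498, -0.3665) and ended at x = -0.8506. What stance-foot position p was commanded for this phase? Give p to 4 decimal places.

p = 0.1354

ωT = 2.9360·0.529 = 1.553144; cosh(ωT) = 2.468944, sinh(ωT) = 2.257362
x(T) = p + (x₀−p)·cosh(ωT) + (ẋ₀/ω)·sinh(ωT) ⇒ p·(1 − cosh) = x(T) − x₀·cosh − (ẋ₀/ω)·sinh
numerator   = -0.8506 − (-0.1498)·2.468944 − (-0.3665/2.9360)·2.257362 = -0.198966
denominator = 1 − 2.468944 = -1.468944
p = -0.198966 / -1.468944 = 0.1354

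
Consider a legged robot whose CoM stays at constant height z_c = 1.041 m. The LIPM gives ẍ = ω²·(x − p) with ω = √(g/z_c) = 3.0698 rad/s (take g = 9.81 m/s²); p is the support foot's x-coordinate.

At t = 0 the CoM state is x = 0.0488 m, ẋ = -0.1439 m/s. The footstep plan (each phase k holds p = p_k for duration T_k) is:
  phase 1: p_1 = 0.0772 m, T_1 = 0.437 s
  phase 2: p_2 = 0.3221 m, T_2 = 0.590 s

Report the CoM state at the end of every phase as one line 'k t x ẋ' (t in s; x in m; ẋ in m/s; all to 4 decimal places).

phase 1: p=0.0772, T=0.437, ωT=1.341503, cosh=2.043119, sinh=1.781667; start (x,ẋ)=(0.048800, -0.143900) → end (x,ẋ)=(-0.064342, -0.449335)
phase 2: p=0.3221, T=0.590, ωT=1.811182, cosh=3.140568, sinh=2.977107; start (x,ẋ)=(-0.064342, -0.449335) → end (x,ẋ)=(-1.327314, -4.942907)

1 0.4370 -0.0643 -0.4493
2 1.0270 -1.3273 -4.9429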